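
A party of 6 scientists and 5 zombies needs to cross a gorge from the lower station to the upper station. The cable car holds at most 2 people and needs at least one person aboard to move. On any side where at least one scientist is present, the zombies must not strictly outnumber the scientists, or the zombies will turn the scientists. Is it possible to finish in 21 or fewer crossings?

Yes

Yes — this plan uses 19 crossings (≤ 21):
1. 2 zombies → the upper station.  (the lower station: 6S 3Z; the upper station: 0S 2Z)
2. 1 zombie ← the lower station.  (the lower station: 6S 4Z; the upper station: 0S 1Z)
3. 2 zombies → the upper station.  (the lower station: 6S 2Z; the upper station: 0S 3Z)
4. 1 zombie ← the lower station.  (the lower station: 6S 3Z; the upper station: 0S 2Z)
5. 2 scientists → the upper station.  (the lower station: 4S 3Z; the upper station: 2S 2Z)
6. 1 zombie ← the lower station.  (the lower station: 4S 4Z; the upper station: 2S 1Z)
7. 1 scientist and 1 zombie → the upper station.  (the lower station: 3S 3Z; the upper station: 3S 2Z)
8. 1 scientist ← the lower station.  (the lower station: 4S 3Z; the upper station: 2S 2Z)
9. 1 scientist and 1 zombie → the upper station.  (the lower station: 3S 2Z; the upper station: 3S 3Z)
10. 1 zombie ← the lower station.  (the lower station: 3S 3Z; the upper station: 3S 2Z)
11. 1 scientist and 1 zombie → the upper station.  (the lower station: 2S 2Z; the upper station: 4S 3Z)
12. 1 scientist ← the lower station.  (the lower station: 3S 2Z; the upper station: 3S 3Z)
13. 1 scientist and 1 zombie → the upper station.  (the lower station: 2S 1Z; the upper station: 4S 4Z)
14. 1 zombie ← the lower station.  (the lower station: 2S 2Z; the upper station: 4S 3Z)
15. 1 scientist and 1 zombie → the upper station.  (the lower station: 1S 1Z; the upper station: 5S 4Z)
16. 1 scientist ← the lower station.  (the lower station: 2S 1Z; the upper station: 4S 4Z)
17. 1 scientist and 1 zombie → the upper station.  (the lower station: 1S 0Z; the upper station: 5S 5Z)
18. 1 zombie ← the lower station.  (the lower station: 1S 1Z; the upper station: 5S 4Z)
19. 1 scientist and 1 zombie → the upper station.  (the lower station: 0S 0Z; the upper station: 6S 5Z)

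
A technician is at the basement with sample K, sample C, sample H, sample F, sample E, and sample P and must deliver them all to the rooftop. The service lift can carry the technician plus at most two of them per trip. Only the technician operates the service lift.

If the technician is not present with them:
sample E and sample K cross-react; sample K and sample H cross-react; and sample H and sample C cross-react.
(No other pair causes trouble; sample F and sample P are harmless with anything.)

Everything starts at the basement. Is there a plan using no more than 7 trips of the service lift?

Yes

Yes — this plan uses 5 crossings (≤ 7):
1. Technician goes to the rooftop with sample C and sample K.
2. Technician goes back to the basement alone.
3. Technician goes to the rooftop with sample F and sample P.
4. Technician goes back to the basement alone.
5. Technician goes to the rooftop with sample E and sample H.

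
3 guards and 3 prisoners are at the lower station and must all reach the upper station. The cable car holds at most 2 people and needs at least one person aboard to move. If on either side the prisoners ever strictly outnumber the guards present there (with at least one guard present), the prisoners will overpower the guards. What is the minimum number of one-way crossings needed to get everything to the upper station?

11

Counting alone: each trip to the upper station takes at most 2 across and each return brings at least 1 back, so after t trips out (and t−1 returns) at most 2t − (t−1) of the 6 are across; that first reaches 6 at t = 5, so at least 9 crossings are needed.
The safety rule pushes this higher. Following every safe sequence of crossings, the most of the 6 that can be at the upper station as the cable car arrives there on crossing 9 is 5 — never all 6.
So no plan with fewer than 11 crossings exists, and this one achieves 11:
1. 2 prisoners → the upper station.  (the lower station: 3G 1P; the upper station: 0G 2P)
2. 1 prisoner ← the lower station.  (the lower station: 3G 2P; the upper station: 0G 1P)
3. 2 prisoners → the upper station.  (the lower station: 3G 0P; the upper station: 0G 3P)
4. 1 prisoner ← the lower station.  (the lower station: 3G 1P; the upper station: 0G 2P)
5. 2 guards → the upper station.  (the lower station: 1G 1P; the upper station: 2G 2P)
6. 1 guard and 1 prisoner ← the lower station.  (the lower station: 2G 2P; the upper station: 1G 1P)
7. 2 guards → the upper station.  (the lower station: 0G 2P; the upper station: 3G 1P)
8. 1 prisoner ← the lower station.  (the lower station: 0G 3P; the upper station: 3G 0P)
9. 2 prisoners → the upper station.  (the lower station: 0G 1P; the upper station: 3G 2P)
10. 1 prisoner ← the lower station.  (the lower station: 0G 2P; the upper station: 3G 1P)
11. 2 prisoners → the upper station.  (the lower station: 0G 0P; the upper station: 3G 3P)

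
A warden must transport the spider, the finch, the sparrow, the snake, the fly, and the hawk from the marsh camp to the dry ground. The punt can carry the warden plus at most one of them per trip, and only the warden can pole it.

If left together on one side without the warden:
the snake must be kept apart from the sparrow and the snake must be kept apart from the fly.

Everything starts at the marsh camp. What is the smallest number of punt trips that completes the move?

13

Counting alone: the warden can take at most 1 across per trip to the dry ground, so moving all 6 needs at least 6 loaded trips out, with a return between consecutive ones — at least 11 crossings.
The safety rule pushes this higher. Following every safe sequence of crossings, the most of the 6 that can be at the dry ground as the punt arrives there on crossing 11 is 5 — never all 6.
So no plan with fewer than 13 crossings exists, and this one achieves 13:
1. Warden goes to the dry ground with the snake.  [the marsh camp: the finch, the fly, the hawk, the sparrow, the spider | the dry ground: the snake]
2. Warden goes back to the marsh camp alone.  [the marsh camp: the finch, the fly, the hawk, the sparrow, the spider | the dry ground: the snake]
3. Warden goes to the dry ground with the spider.  [the marsh camp: the finch, the fly, the hawk, the sparrow | the dry ground: the snake, the spider]
4. Warden goes back to the marsh camp alone.  [the marsh camp: the finch, the fly, the hawk, the sparrow | the dry ground: the snake, the spider]
5. Warden goes to the dry ground with the finch.  [the marsh camp: the fly, the hawk, the sparrow | the dry ground: the finch, the snake, the spider]
6. Warden goes back to the marsh camp alone.  [the marsh camp: the fly, the hawk, the sparrow | the dry ground: the finch, the snake, the spider]
7. Warden goes to the dry ground with the sparrow.  [the marsh camp: the fly, the hawk | the dry ground: the finch, the snake, the sparrow, the spider]
8. Warden goes back to the marsh camp with the snake.  [the marsh camp: the fly, the hawk, the snake | the dry ground: the finch, the sparrow, the spider]
9. Warden goes to the dry ground with the fly.  [the marsh camp: the hawk, the snake | the dry ground: the finch, the fly, the sparrow, the spider]
10. Warden goes back to the marsh camp alone.  [the marsh camp: the hawk, the snake | the dry ground: the finch, the fly, the sparrow, the spider]
11. Warden goes to the dry ground with the hawk.  [the marsh camp: the snake | the dry ground: the finch, the fly, the hawk, the sparrow, the spider]
12. Warden goes back to the marsh camp alone.  [the marsh camp: the snake | the dry ground: the finch, the fly, the hawk, the sparrow, the spider]
13. Warden goes to the dry ground with the snake.  [the marsh camp: — | the dry ground: the finch, the fly, the hawk, the snake, the sparrow, the spider]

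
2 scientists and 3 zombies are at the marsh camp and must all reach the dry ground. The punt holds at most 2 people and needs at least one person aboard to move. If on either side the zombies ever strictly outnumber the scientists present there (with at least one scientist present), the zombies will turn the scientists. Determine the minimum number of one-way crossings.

The zombies already outnumber the scientists at the marsh camp before anyone moves, so the starting position itself is disallowed.

impossible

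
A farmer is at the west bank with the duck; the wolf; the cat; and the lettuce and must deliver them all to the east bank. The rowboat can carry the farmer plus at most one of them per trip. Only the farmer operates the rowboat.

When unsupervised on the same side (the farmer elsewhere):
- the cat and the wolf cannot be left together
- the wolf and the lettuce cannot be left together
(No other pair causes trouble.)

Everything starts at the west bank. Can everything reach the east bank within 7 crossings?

No

Counting alone: the farmer can take at most 1 across per trip to the east bank, so moving all 4 needs at least 4 loaded trips out, with a return between consecutive ones — at least 7 crossings.
The safety rule pushes this higher. Following every safe sequence of crossings, the most of the 4 that can be at the east bank as the rowboat arrives there on crossing 7 is 3 — never all 4.
So the move cannot be finished within 7 crossings. (The shortest complete plan takes 9:)
1. Farmer goes to the east bank with the wolf.
2. Farmer goes back to the west bank alone.
3. Farmer goes to the east bank with the duck.
4. Farmer goes back to the west bank alone.
5. Farmer goes to the east bank with the cat.
6. Farmer goes back to the west bank with the wolf.
7. Farmer goes to the east bank with the lettuce.
8. Farmer goes back to the west bank alone.
9. Farmer goes to the east bank with the wolf.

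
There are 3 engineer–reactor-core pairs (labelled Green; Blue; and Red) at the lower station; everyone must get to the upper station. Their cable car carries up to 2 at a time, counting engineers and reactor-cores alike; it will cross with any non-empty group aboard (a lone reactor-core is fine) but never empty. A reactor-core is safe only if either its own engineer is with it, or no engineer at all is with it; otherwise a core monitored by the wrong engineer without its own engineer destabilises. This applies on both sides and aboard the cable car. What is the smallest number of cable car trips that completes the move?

Counting alone: each trip to the upper station takes at most 2 across and each return brings at least 1 back, so after t trips out (and t−1 returns) at most 2t − (t−1) of the 6 are across; that first reaches 6 at t = 5, so at least 9 crossings are needed.
The safety rule pushes this higher. Following every safe sequence of crossings, the most of the 6 that can be at the upper station as the cable car arrives there on crossing 9 is 5 — never all 6.
So no plan with fewer than 11 crossings exists, and this one achieves 11:
1. engineer Green and reactor-core Green cross → the upper station.
2. engineer Green crosses ← the lower station.
3. reactor-core Blue and reactor-core Red cross → the upper station.
4. reactor-core Green crosses ← the lower station.
5. engineer Blue and engineer Red cross → the upper station.
6. engineer Blue and reactor-core Blue cross ← the lower station.
7. engineer Blue and engineer Green cross → the upper station.
8. reactor-core Red crosses ← the lower station.
9. reactor-core Blue and reactor-core Green cross → the upper station.
10. engineer Red crosses ← the lower station.
11. engineer Red and reactor-core Red cross → the upper station.

11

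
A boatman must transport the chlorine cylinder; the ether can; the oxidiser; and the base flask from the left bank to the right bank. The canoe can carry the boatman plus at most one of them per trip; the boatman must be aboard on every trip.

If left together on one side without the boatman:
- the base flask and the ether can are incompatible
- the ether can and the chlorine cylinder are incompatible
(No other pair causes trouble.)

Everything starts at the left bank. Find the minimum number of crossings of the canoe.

9

Counting alone: the boatman can take at most 1 across per trip to the right bank, so moving all 4 needs at least 4 loaded trips out, with a return between consecutive ones — at least 7 crossings.
The safety rule pushes this higher. Following every safe sequence of crossings, the most of the 4 that can be at the right bank as the canoe arrives there on crossing 7 is 3 — never all 4.
So no plan with fewer than 9 crossings exists, and this one achieves 9:
1. Boatman goes to the right bank with the ether can.  [the left bank: the base flask, the chlorine cylinder, the oxidiser | the right bank: the ether can]
2. Boatman goes back to the left bank alone.  [the left bank: the base flask, the chlorine cylinder, the oxidiser | the right bank: the ether can]
3. Boatman goes to the right bank with the chlorine cylinder.  [the left bank: the base flask, the oxidiser | the right bank: the chlorine cylinder, the ether can]
4. Boatman goes back to the left bank with the ether can.  [the left bank: the base flask, the ether can, the oxidiser | the right bank: the chlorine cylinder]
5. Boatman goes to the right bank with the base flask.  [the left bank: the ether can, the oxidiser | the right bank: the base flask, the chlorine cylinder]
6. Boatman goes back to the left bank alone.  [the left bank: the ether can, the oxidiser | the right bank: the base flask, the chlorine cylinder]
7. Boatman goes to the right bank with the oxidiser.  [the left bank: the ether can | the right bank: the base flask, the chlorine cylinder, the oxidiser]
8. Boatman goes back to the left bank alone.  [the left bank: the ether can | the right bank: the base flask, the chlorine cylinder, the oxidiser]
9. Boatman goes to the right bank with the ether can.  [the left bank: — | the right bank: the base flask, the chlorine cylinder, the ether can, the oxidiser]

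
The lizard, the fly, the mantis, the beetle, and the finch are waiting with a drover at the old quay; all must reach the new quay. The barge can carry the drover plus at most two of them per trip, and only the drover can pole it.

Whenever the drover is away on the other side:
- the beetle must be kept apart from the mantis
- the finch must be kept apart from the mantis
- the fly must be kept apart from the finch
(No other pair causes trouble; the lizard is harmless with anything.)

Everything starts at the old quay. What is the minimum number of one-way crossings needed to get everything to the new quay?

5

Counting alone: the drover can take at most 2 across per trip to the new quay, so moving all 5 needs at least 3 loaded trips out, with a return between consecutive ones — at least 5 crossings.
The plan below uses exactly 5 crossings, so it is optimal:
1. Drover goes to the new quay with the fly and the mantis.
2. Drover goes back to the old quay alone.
3. Drover goes to the new quay with the lizard.
4. Drover goes back to the old quay alone.
5. Drover goes to the new quay with the beetle and the finch.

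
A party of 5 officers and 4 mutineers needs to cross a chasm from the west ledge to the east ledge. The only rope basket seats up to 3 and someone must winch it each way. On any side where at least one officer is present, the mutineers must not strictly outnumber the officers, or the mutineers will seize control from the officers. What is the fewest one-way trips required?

7

Counting alone: each trip to the east ledge takes at most 3 across and each return brings at least 1 back, so after t trips out (and t−1 returns) at most 3t − (t−1) of the 9 are across; that first reaches 9 at t = 4, so at least 7 crossings are needed.
The plan below uses exactly 7 crossings, so it is optimal:
1. 3 mutineers → the east ledge.  (the west ledge: 5O 1M; the east ledge: 0O 3M)
2. 1 mutineer ← the west ledge.  (the west ledge: 5O 2M; the east ledge: 0O 2M)
3. 3 officers → the east ledge.  (the west ledge: 2O 2M; the east ledge: 3O 2M)
4. 1 officer ← the west ledge.  (the west ledge: 3O 2M; the east ledge: 2O 2M)
5. 2 officers and 1 mutineer → the east ledge.  (the west ledge: 1O 1M; the east ledge: 4O 3M)
6. 1 officer ← the west ledge.  (the west ledge: 2O 1M; the east ledge: 3O 3M)
7. 2 officers and 1 mutineer → the east ledge.  (the west ledge: 0O 0M; the east ledge: 5O 4M)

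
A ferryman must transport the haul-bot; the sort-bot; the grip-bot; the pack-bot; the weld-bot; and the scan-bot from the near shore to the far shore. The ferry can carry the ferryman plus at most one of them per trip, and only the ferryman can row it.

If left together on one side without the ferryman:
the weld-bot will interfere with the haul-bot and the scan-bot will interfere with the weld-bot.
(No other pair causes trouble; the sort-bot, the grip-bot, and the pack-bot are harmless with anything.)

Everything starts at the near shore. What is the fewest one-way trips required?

Counting alone: the ferryman can take at most 1 across per trip to the far shore, so moving all 6 needs at least 6 loaded trips out, with a return between consecutive ones — at least 11 crossings.
The safety rule pushes this higher. Following every safe sequence of crossings, the most of the 6 that can be at the far shore as the ferry arrives there on crossing 11 is 5 — never all 6.
So no plan with fewer than 13 crossings exists, and this one achieves 13:
1. Ferryman goes to the far shore with the weld-bot.  [the near shore: the grip-bot, the haul-bot, the pack-bot, the scan-bot, the sort-bot | the far shore: the weld-bot]
2. Ferryman goes back to the near shore alone.  [the near shore: the grip-bot, the haul-bot, the pack-bot, the scan-bot, the sort-bot | the far shore: the weld-bot]
3. Ferryman goes to the far shore with the haul-bot.  [the near shore: the grip-bot, the pack-bot, the scan-bot, the sort-bot | the far shore: the haul-bot, the weld-bot]
4. Ferryman goes back to the near shore with the weld-bot.  [the near shore: the grip-bot, the pack-bot, the scan-bot, the sort-bot, the weld-bot | the far shore: the haul-bot]
5. Ferryman goes to the far shore with the scan-bot.  [the near shore: the grip-bot, the pack-bot, the sort-bot, the weld-bot | the far shore: the haul-bot, the scan-bot]
6. Ferryman goes back to the near shore alone.  [the near shore: the grip-bot, the pack-bot, the sort-bot, the weld-bot | the far shore: the haul-bot, the scan-bot]
7. Ferryman goes to the far shore with the sort-bot.  [the near shore: the grip-bot, the pack-bot, the weld-bot | the far shore: the haul-bot, the scan-bot, the sort-bot]
8. Ferryman goes back to the near shore alone.  [the near shore: the grip-bot, the pack-bot, the weld-bot | the far shore: the haul-bot, the scan-bot, the sort-bot]
9. Ferryman goes to the far shore with the grip-bot.  [the near shore: the pack-bot, the weld-bot | the far shore: the grip-bot, the haul-bot, the scan-bot, the sort-bot]
10. Ferryman goes back to the near shore alone.  [the near shore: the pack-bot, the weld-bot | the far shore: the grip-bot, the haul-bot, the scan-bot, the sort-bot]
11. Ferryman goes to the far shore with the pack-bot.  [the near shore: the weld-bot | the far shore: the grip-bot, the haul-bot, the pack-bot, the scan-bot, the sort-bot]
12. Ferryman goes back to the near shore alone.  [the near shore: the weld-bot | the far shore: the grip-bot, the haul-bot, the pack-bot, the scan-bot, the sort-bot]
13. Ferryman goes to the far shore with the weld-bot.  [the near shore: — | the far shore: the grip-bot, the haul-bot, the pack-bot, the scan-bot, the sort-bot, the weld-bot]

13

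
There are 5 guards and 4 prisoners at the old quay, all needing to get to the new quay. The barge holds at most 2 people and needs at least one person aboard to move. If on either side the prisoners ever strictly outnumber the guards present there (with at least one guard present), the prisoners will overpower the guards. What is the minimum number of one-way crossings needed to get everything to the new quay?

Counting alone: each trip to the new quay takes at most 2 across and each return brings at least 1 back, so after t trips out (and t−1 returns) at most 2t − (t−1) of the 9 are across; that first reaches 9 at t = 8, so at least 15 crossings are needed.
The plan below uses exactly 15 crossings, so it is optimal:
1. 2 prisoners → the new quay.  (the old quay: 5G 2P; the new quay: 0G 2P)
2. 1 prisoner ← the old quay.  (the old quay: 5G 3P; the new quay: 0G 1P)
3. 2 prisoners → the new quay.  (the old quay: 5G 1P; the new quay: 0G 3P)
4. 1 prisoner ← the old quay.  (the old quay: 5G 2P; the new quay: 0G 2P)
5. 2 guards → the new quay.  (the old quay: 3G 2P; the new quay: 2G 2P)
6. 1 prisoner ← the old quay.  (the old quay: 3G 3P; the new quay: 2G 1P)
7. 1 guard and 1 prisoner → the new quay.  (the old quay: 2G 2P; the new quay: 3G 2P)
8. 1 guard ← the old quay.  (the old quay: 3G 2P; the new quay: 2G 2P)
9. 1 guard and 1 prisoner → the new quay.  (the old quay: 2G 1P; the new quay: 3G 3P)
10. 1 prisoner ← the old quay.  (the old quay: 2G 2P; the new quay: 3G 2P)
11. 1 guard and 1 prisoner → the new quay.  (the old quay: 1G 1P; the new quay: 4G 3P)
12. 1 guard ← the old quay.  (the old quay: 2G 1P; the new quay: 3G 3P)
13. 1 guard and 1 prisoner → the new quay.  (the old quay: 1G 0P; the new quay: 4G 4P)
14. 1 prisoner ← the old quay.  (the old quay: 1G 1P; the new quay: 4G 3P)
15. 1 guard and 1 prisoner → the new quay.  (the old quay: 0G 0P; the new quay: 5G 4P)

15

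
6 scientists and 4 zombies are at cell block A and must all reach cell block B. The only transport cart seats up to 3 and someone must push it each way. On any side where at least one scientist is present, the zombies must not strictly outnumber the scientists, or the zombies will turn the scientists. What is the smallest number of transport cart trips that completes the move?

9

Counting alone: each trip to cell block B takes at most 3 across and each return brings at least 1 back, so after t trips out (and t−1 returns) at most 3t − (t−1) of the 10 are across; that first reaches 10 at t = 5, so at least 9 crossings are needed.
The plan below uses exactly 9 crossings, so it is optimal:
1. 2 zombies → cell block B.  (cell block A: 6S 2Z; cell block B: 0S 2Z)
2. 1 zombie ← cell block A.  (cell block A: 6S 3Z; cell block B: 0S 1Z)
3. 3 zombies → cell block B.  (cell block A: 6S 0Z; cell block B: 0S 4Z)
4. 1 zombie ← cell block A.  (cell block A: 6S 1Z; cell block B: 0S 3Z)
5. 3 scientists → cell block B.  (cell block A: 3S 1Z; cell block B: 3S 3Z)
6. 1 zombie ← cell block A.  (cell block A: 3S 2Z; cell block B: 3S 2Z)
7. 1 scientist and 2 zombies → cell block B.  (cell block A: 2S 0Z; cell block B: 4S 4Z)
8. 1 zombie ← cell block A.  (cell block A: 2S 1Z; cell block B: 4S 3Z)
9. 2 scientists and 1 zombie → cell block B.  (cell block A: 0S 0Z; cell block B: 6S 4Z)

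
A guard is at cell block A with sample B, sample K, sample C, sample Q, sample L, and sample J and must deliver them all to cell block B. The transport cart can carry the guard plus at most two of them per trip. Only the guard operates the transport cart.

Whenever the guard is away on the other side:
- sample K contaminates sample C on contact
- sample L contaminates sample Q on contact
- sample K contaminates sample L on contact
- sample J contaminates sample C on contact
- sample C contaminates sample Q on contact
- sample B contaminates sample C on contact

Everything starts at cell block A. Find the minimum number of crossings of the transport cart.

Counting alone: the guard can take at most 2 across per trip to cell block B, so moving all 6 needs at least 3 loaded trips out, with a return between consecutive ones — at least 5 crossings.
The safety rule pushes this higher. Following every safe sequence of crossings, the most of the 6 that can be at cell block B as the transport cart arrives there on crossing 5 is 5 — never all 6.
So no plan with fewer than 7 crossings exists, and this one achieves 7:
1. Guard goes to cell block B with sample C and sample L.
2. Guard goes back to cell block A alone.
3. Guard goes to cell block B with sample B and sample K.
4. Guard goes back to cell block A with sample C and sample L.
5. Guard goes to cell block B with sample J and sample Q.
6. Guard goes back to cell block A alone.
7. Guard goes to cell block B with sample C and sample L.

7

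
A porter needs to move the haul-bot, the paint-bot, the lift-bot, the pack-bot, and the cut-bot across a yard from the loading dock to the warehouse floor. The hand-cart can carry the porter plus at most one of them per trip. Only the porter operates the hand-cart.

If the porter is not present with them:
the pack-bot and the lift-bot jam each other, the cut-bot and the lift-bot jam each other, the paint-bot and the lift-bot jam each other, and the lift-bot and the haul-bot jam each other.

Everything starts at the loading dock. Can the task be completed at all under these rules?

No

Following every safe sequence of crossings from the start, the most of the 5 that can be at the warehouse floor as the hand-cart arrives there on crossings 1, 3 is 1, 2 respectively; the best ever achieved is 2 of 5.
From crossing 5 on, no configuration arises that was not already reachable earlier: only 11 distinct safe configurations (who is on which side, and where the hand-cart is) can ever be reached, none of them has everyone across, and every continuation just revisits them. So no valid plan exists.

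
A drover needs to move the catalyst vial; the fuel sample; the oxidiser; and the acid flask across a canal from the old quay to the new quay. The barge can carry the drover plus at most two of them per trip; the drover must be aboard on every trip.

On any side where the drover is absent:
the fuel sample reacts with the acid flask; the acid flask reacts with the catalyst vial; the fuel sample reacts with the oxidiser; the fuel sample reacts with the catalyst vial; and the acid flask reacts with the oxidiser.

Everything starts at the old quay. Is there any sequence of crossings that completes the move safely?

1. Drover goes to the new quay with the acid flask and the fuel sample.  [the old quay: the catalyst vial, the oxidiser | the new quay: the acid flask, the fuel sample]
2. Drover goes back to the old quay with the fuel sample.  [the old quay: the catalyst vial, the fuel sample, the oxidiser | the new quay: the acid flask]
3. Drover goes to the new quay with the catalyst vial and the oxidiser.  [the old quay: the fuel sample | the new quay: the acid flask, the catalyst vial, the oxidiser]
4. Drover goes back to the old quay with the acid flask.  [the old quay: the acid flask, the fuel sample | the new quay: the catalyst vial, the oxidiser]
5. Drover goes to the new quay with the acid flask and the fuel sample.  [the old quay: — | the new quay: the acid flask, the catalyst vial, the fuel sample, the oxidiser]

Yes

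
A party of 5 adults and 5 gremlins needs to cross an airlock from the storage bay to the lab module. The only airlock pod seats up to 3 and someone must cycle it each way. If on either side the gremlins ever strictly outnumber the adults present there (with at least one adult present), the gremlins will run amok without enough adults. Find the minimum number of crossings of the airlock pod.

11

Counting alone: each trip to the lab module takes at most 3 across and each return brings at least 1 back, so after t trips out (and t−1 returns) at most 3t − (t−1) of the 10 are across; that first reaches 10 at t = 5, so at least 9 crossings are needed.
The safety rule pushes this higher. Following every safe sequence of crossings, the most of the 10 that can be at the lab module as the airlock pod arrives there on crossing 9 is 9 — never all 10.
So no plan with fewer than 11 crossings exists, and this one achieves 11:
1. 2 gremlins → the lab module.  (the storage bay: 5A 3G; the lab module: 0A 2G)
2. 1 gremlin ← the storage bay.  (the storage bay: 5A 4G; the lab module: 0A 1G)
3. 3 gremlins → the lab module.  (the storage bay: 5A 1G; the lab module: 0A 4G)
4. 1 gremlin ← the storage bay.  (the storage bay: 5A 2G; the lab module: 0A 3G)
5. 3 adults → the lab module.  (the storage bay: 2A 2G; the lab module: 3A 3G)
6. 1 adult and 1 gremlin ← the storage bay.  (the storage bay: 3A 3G; the lab module: 2A 2G)
7. 3 adults → the lab module.  (the storage bay: 0A 3G; the lab module: 5A 2G)
8. 1 gremlin ← the storage bay.  (the storage bay: 0A 4G; the lab module: 5A 1G)
9. 2 gremlins → the lab module.  (the storage bay: 0A 2G; the lab module: 5A 3G)
10. 1 gremlin ← the storage bay.  (the storage bay: 0A 3G; the lab module: 5A 2G)
11. 3 gremlins → the lab module.  (the storage bay: 0A 0G; the lab module: 5A 5G)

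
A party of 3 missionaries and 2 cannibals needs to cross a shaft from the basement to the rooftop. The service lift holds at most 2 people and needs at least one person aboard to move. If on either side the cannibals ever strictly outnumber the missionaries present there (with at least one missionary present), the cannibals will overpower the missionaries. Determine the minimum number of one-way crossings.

7

Counting alone: each trip to the rooftop takes at most 2 across and each return brings at least 1 back, so after t trips out (and t−1 returns) at most 2t − (t−1) of the 5 are across; that first reaches 5 at t = 4, so at least 7 crossings are needed.
The plan below uses exactly 7 crossings, so it is optimal:
1. 2 cannibals → the rooftop.  (the basement: 3M 0C; the rooftop: 0M 2C)
2. 1 cannibal ← the basement.  (the basement: 3M 1C; the rooftop: 0M 1C)
3. 2 missionaries → the rooftop.  (the basement: 1M 1C; the rooftop: 2M 1C)
4. 1 missionary ← the basement.  (the basement: 2M 1C; the rooftop: 1M 1C)
5. 1 missionary and 1 cannibal → the rooftop.  (the basement: 1M 0C; the rooftop: 2M 2C)
6. 1 cannibal ← the basement.  (the basement: 1M 1C; the rooftop: 2M 1C)
7. 1 missionary and 1 cannibal → the rooftop.  (the basement: 0M 0C; the rooftop: 3M 2C)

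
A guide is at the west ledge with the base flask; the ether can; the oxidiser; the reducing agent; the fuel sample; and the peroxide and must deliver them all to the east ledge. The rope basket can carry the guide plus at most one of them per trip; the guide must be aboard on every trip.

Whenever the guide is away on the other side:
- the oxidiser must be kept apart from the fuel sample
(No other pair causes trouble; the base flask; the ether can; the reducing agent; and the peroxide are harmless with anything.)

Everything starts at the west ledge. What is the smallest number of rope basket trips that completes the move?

Counting alone: the guide can take at most 1 across per trip to the east ledge, so moving all 6 needs at least 6 loaded trips out, with a return between consecutive ones — at least 11 crossings.
The plan below uses exactly 11 crossings, so it is optimal:
1. Guide goes to the east ledge with the oxidiser.  [the west ledge: the base flask, the ether can, the fuel sample, the peroxide, the reducing agent | the east ledge: the oxidiser]
2. Guide goes back to the west ledge alone.  [the west ledge: the base flask, the ether can, the fuel sample, the peroxide, the reducing agent | the east ledge: the oxidiser]
3. Guide goes to the east ledge with the base flask.  [the west ledge: the ether can, the fuel sample, the peroxide, the reducing agent | the east ledge: the base flask, the oxidiser]
4. Guide goes back to the west ledge alone.  [the west ledge: the ether can, the fuel sample, the peroxide, the reducing agent | the east ledge: the base flask, the oxidiser]
5. Guide goes to the east ledge with the ether can.  [the west ledge: the fuel sample, the peroxide, the reducing agent | the east ledge: the base flask, the ether can, the oxidiser]
6. Guide goes back to the west ledge alone.  [the west ledge: the fuel sample, the peroxide, the reducing agent | the east ledge: the base flask, the ether can, the oxidiser]
7. Guide goes to the east ledge with the reducing agent.  [the west ledge: the fuel sample, the peroxide | the east ledge: the base flask, the ether can, the oxidiser, the reducing agent]
8. Guide goes back to the west ledge alone.  [the west ledge: the fuel sample, the peroxide | the east ledge: the base flask, the ether can, the oxidiser, the reducing agent]
9. Guide goes to the east ledge with the peroxide.  [the west ledge: the fuel sample | the east ledge: the base flask, the ether can, the oxidiser, the peroxide, the reducing agent]
10. Guide goes back to the west ledge alone.  [the west ledge: the fuel sample | the east ledge: the base flask, the ether can, the oxidiser, the peroxide, the reducing agent]
11. Guide goes to the east ledge with the fuel sample.  [the west ledge: — | the east ledge: the base flask, the ether can, the fuel sample, the oxidiser, the peroxide, the reducing agent]

11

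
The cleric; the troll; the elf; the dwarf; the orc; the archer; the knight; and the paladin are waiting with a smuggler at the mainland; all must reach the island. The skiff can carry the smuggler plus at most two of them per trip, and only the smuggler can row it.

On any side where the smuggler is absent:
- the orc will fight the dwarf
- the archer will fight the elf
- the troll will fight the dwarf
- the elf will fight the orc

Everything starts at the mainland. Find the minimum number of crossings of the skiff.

Counting alone: the smuggler can take at most 2 across per trip to the island, so moving all 8 needs at least 4 loaded trips out, with a return between consecutive ones — at least 7 crossings.
The safety rule pushes this higher. Following every safe sequence of crossings, the most of the 8 that can be at the island as the skiff arrives there on crossing 7 is 7 — never all 8.
So no plan with fewer than 9 crossings exists, and this one achieves 9:
1. Smuggler goes to the island with the dwarf and the elf.  [the mainland: the archer, the cleric, the knight, the orc, the paladin, the troll | the island: the dwarf, the elf]
2. Smuggler goes back to the mainland alone.  [the mainland: the archer, the cleric, the knight, the orc, the paladin, the troll | the island: the dwarf, the elf]
3. Smuggler goes to the island with the cleric and the troll.  [the mainland: the archer, the knight, the orc, the paladin | the island: the cleric, the dwarf, the elf, the troll]
4. Smuggler goes back to the mainland with the dwarf.  [the mainland: the archer, the dwarf, the knight, the orc, the paladin | the island: the cleric, the elf, the troll]
5. Smuggler goes to the island with the archer and the orc.  [the mainland: the dwarf, the knight, the paladin | the island: the archer, the cleric, the elf, the orc, the troll]
6. Smuggler goes back to the mainland with the elf.  [the mainland: the dwarf, the elf, the knight, the paladin | the island: the archer, the cleric, the orc, the troll]
7. Smuggler goes to the island with the knight and the paladin.  [the mainland: the dwarf, the elf | the island: the archer, the cleric, the knight, the orc, the paladin, the troll]
8. Smuggler goes back to the mainland alone.  [the mainland: the dwarf, the elf | the island: the archer, the cleric, the knight, the orc, the paladin, the troll]
9. Smuggler goes to the island with the dwarf and the elf.  [the mainland: — | the island: the archer, the cleric, the dwarf, the elf, the knight, the orc, the paladin, the troll]

9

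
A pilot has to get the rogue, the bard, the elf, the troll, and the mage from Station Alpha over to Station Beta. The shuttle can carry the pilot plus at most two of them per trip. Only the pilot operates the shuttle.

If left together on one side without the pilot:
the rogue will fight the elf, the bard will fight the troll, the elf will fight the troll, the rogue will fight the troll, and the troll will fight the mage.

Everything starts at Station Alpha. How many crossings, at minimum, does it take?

7

Counting alone: the pilot can take at most 2 across per trip to Station Beta, so moving all 5 needs at least 3 loaded trips out, with a return between consecutive ones — at least 5 crossings.
The safety rule pushes this higher. Following every safe sequence of crossings, the most of the 5 that can be at Station Beta as the shuttle arrives there on crossing 5 is 4 — never all 5.
So no plan with fewer than 7 crossings exists, and this one achieves 7:
1. Pilot goes to Station Beta with the rogue and the troll.  [Station Alpha: the bard, the elf, the mage | Station Beta: the rogue, the troll]
2. Pilot goes back to Station Alpha with the rogue.  [Station Alpha: the bard, the elf, the mage, the rogue | Station Beta: the troll]
3. Pilot goes to Station Beta with the bard and the rogue.  [Station Alpha: the elf, the mage | Station Beta: the bard, the rogue, the troll]
4. Pilot goes back to Station Alpha with the troll.  [Station Alpha: the elf, the mage, the troll | Station Beta: the bard, the rogue]
5. Pilot goes to Station Beta with the elf and the mage.  [Station Alpha: the troll | Station Beta: the bard, the elf, the mage, the rogue]
6. Pilot goes back to Station Alpha with the rogue.  [Station Alpha: the rogue, the troll | Station Beta: the bard, the elf, the mage]
7. Pilot goes to Station Beta with the rogue and the troll.  [Station Alpha: — | Station Beta: the bard, the elf, the mage, the rogue, the troll]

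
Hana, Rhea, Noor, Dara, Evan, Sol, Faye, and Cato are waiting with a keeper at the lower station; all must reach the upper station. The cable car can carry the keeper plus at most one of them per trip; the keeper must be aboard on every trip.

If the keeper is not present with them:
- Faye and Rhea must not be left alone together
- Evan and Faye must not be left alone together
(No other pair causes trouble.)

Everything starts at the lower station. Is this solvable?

1. Keeper goes to the upper station with Faye.
2. Keeper goes back to the lower station alone.
3. Keeper goes to the upper station with Hana.
4. Keeper goes back to the lower station alone.
5. Keeper goes to the upper station with Rhea.
6. Keeper goes back to the lower station with Faye.
7. Keeper goes to the upper station with Evan.
8. Keeper goes back to the lower station alone.
9. Keeper goes to the upper station with Noor.
10. Keeper goes back to the lower station alone.
11. Keeper goes to the upper station with Dara.
12. Keeper goes back to the lower station alone.
13. Keeper goes to the upper station with Sol.
14. Keeper goes back to the lower station alone.
15. Keeper goes to the upper station with Cato.
16. Keeper goes back to the lower station alone.
17. Keeper goes to the upper station with Faye.

Yes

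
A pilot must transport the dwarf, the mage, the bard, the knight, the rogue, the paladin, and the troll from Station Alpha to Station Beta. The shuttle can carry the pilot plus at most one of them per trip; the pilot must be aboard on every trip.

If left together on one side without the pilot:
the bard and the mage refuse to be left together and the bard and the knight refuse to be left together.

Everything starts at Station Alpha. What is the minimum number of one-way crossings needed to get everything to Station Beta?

15

Counting alone: the pilot can take at most 1 across per trip to Station Beta, so moving all 7 needs at least 7 loaded trips out, with a return between consecutive ones — at least 13 crossings.
The safety rule pushes this higher. Following every safe sequence of crossings, the most of the 7 that can be at Station Beta as the shuttle arrives there on crossing 13 is 6 — never all 7.
So no plan with fewer than 15 crossings exists, and this one achieves 15:
1. Pilot goes to Station Beta with the bard.  [Station Alpha: the dwarf, the knight, the mage, the paladin, the rogue, the troll | Station Beta: the bard]
2. Pilot goes back to Station Alpha alone.  [Station Alpha: the dwarf, the knight, the mage, the paladin, the rogue, the troll | Station Beta: the bard]
3. Pilot goes to Station Beta with the dwarf.  [Station Alpha: the knight, the mage, the paladin, the rogue, the troll | Station Beta: the bard, the dwarf]
4. Pilot goes back to Station Alpha alone.  [Station Alpha: the knight, the mage, the paladin, the rogue, the troll | Station Beta: the bard, the dwarf]
5. Pilot goes to Station Beta with the mage.  [Station Alpha: the knight, the paladin, the rogue, the troll | Station Beta: the bard, the dwarf, the mage]
6. Pilot goes back to Station Alpha with the bard.  [Station Alpha: the bard, the knight, the paladin, the rogue, the troll | Station Beta: the dwarf, the mage]
7. Pilot goes to Station Beta with the knight.  [Station Alpha: the bard, the paladin, the rogue, the troll | Station Beta: the dwarf, the knight, the mage]
8. Pilot goes back to Station Alpha alone.  [Station Alpha: the bard, the paladin, the rogue, the troll | Station Beta: the dwarf, the knight, the mage]
9. Pilot goes to Station Beta with the rogue.  [Station Alpha: the bard, the paladin, the troll | Station Beta: the dwarf, the knight, the mage, the rogue]
10. Pilot goes back to Station Alpha alone.  [Station Alpha: the bard, the paladin, the troll | Station Beta: the dwarf, the knight, the mage, the rogue]
11. Pilot goes to Station Beta with the paladin.  [Station Alpha: the bard, the troll | Station Beta: the dwarf, the knight, the mage, the paladin, the rogue]
12. Pilot goes back to Station Alpha alone.  [Station Alpha: the bard, the troll | Station Beta: the dwarf, the knight, the mage, the paladin, the rogue]
13. Pilot goes to Station Beta with the troll.  [Station Alpha: the bard | Station Beta: the dwarf, the knight, the mage, the paladin, the rogue, the troll]
14. Pilot goes back to Station Alpha alone.  [Station Alpha: the bard | Station Beta: the dwarf, the knight, the mage, the paladin, the rogue, the troll]
15. Pilot goes to Station Beta with the bard.  [Station Alpha: — | Station Beta: the bard, the dwarf, the knight, the mage, the paladin, the rogue, the troll]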